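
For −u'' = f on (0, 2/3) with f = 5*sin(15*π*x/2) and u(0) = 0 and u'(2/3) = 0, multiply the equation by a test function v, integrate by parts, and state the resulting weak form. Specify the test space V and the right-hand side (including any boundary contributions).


V = {v ∈ H^1(0, 2/3) : v(0) = 0} (test functions vanish at x = 0 where u is specified); weak form: ∫_0^2/3 u'v' dx = ∫_0^2/3 (5*sin(15*π*x/2)) v dx for all v ∈ V.

Multiply both sides by a test function v and integrate from 0 to 2/3:
  ∫_0^2/3 −u''(x) v(x) dx = ∫_0^2/3 f(x) v(x) dx.
Integrate the LHS by parts once:
  ∫_0^2/3 −u'' v dx = −[u'(x) v(x)]_0^2/3 + ∫_0^2/3 u'(x) v'(x) dx.
Thus ∫_0^2/3 u'(x) v'(x) dx = ∫_0^2/3 f(x) v(x) dx + [u'(x) v(x)]_0^2/3.
Choose V so that boundary terms are either known or forced to vanish.
Mixed BC: u(0) = 0 (Dirichlet) and u'(2/3) = 0 (Neumann). Define V = {v ∈ H^1(0, 2/3) : v(0) = 0}. Then [u' v]_0^2/3 = u'(2/3)·v(2/3) − u'(0)·0 = 0.
Weak formulation: find u (satisfying any essential BC) such that ∫_0^2/3 u'(x) v'(x) dx = ∫_0^2/3 f v dx for all v ∈ V (Dirichlet at 0 absorbed into V; the Neumann datum at x = 2/3 is zero, so no boundary term remains).
Substituting f(x) = 5*sin(15*π*x/2), the right-hand side is ∫_0^2/3 (5*sin(15*π*x/2)) v dx.


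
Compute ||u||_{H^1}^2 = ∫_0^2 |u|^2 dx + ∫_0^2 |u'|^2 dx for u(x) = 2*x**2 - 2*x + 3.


||u||_{H^1}^2 = 734/15

The H^1 norm (squared) on an interval (0, L) is
  ||u||_{H^1}^2 = ∫_0^L u(x)^2 dx + ∫_0^L u'(x)^2 dx.
Compute u'(x) = 4*x - 2.
Then u(x)^2 = 4*x**4 - 8*x**3 + 16*x**2 - 12*x + 9 and u'(x)^2 = 16*x**2 - 16*x + 4.
Integrate each monomial from 0 to 2 using ∫_0^2 c·x^n dx = c·2^(n+1)/(n+1):
  ∫_0^2 u(x)^2 dx = ∫_0^2 (4*x^4 - 8*x^3 + 16*x^2 - 12*x + 9) dx. Term by term:
    ∫_0^2 4*x^4 dx = 128/5;  ∫_0^2 -8*x^3 dx = -32;  ∫_0^2 16*x^2 dx = 128/3;
    ∫_0^2 -12*x dx = -24;  ∫_0^2 9 dx = 18.
  Sum: 128/5 − 32 + 128/3 − 24 + 18 = 454/15.
  ∫_0^2 u'(x)^2 dx = ∫_0^2 (16*x^2 - 16*x + 4) dx. Term by term:
    ∫_0^2 16*x^2 dx = 128/3;  ∫_0^2 -16*x dx = -32;  ∫_0^2 4 dx = 8.
  Sum: 128/3 − 32 + 8 = 56/3.
Adding: ||u||_{H^1}^2 = 454/15 + 56/3 = 734/15.


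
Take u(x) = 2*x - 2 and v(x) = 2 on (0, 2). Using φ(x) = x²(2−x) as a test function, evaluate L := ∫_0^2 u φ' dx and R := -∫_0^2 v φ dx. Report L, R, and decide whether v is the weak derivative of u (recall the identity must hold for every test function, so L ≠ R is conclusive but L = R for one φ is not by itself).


LHS = -8/3, RHS = -8/3. Yes, v = u' weakly.

u(x) = 2*x - 2, classical derivative u'(x) = 2.
φ(x) = x²(2−x), so φ'(x) = x*(4 - 3*x).
Note φ(0) = φ(2) = 0, so the boundary term u·φ vanishes.
LHS = ∫_0^2 u(x) φ'(x) dx = ∫_0^2 (-6*x^3 + 14*x^2 - 8*x) dx. Term by term:
  ∫_0^2 -6*x^3 dx = -24;  ∫_0^2 14*x^2 dx = 112/3;  ∫_0^2 -8*x dx = -16.
Sum: -24 + 112/3 − 16 = -8/3.
So LHS = -8/3.
∫_0^2 v(x) φ(x) dx = ∫_0^2 (-2*x^3 + 4*x^2) dx. Term by term:
  ∫_0^2 -2*x^3 dx = -8;  ∫_0^2 4*x^2 dx = 32/3.
Sum: -8 + 32/3 = 8/3.
So RHS = -∫_0^2 v(x) φ(x) dx = -8/3.
LHS = RHS, so the identity holds for this test φ.
Moreover u is smooth here and v(x) = u'(x) = 2 pointwise, so the identity holds for every test function. Hence v is the weak derivative of u.


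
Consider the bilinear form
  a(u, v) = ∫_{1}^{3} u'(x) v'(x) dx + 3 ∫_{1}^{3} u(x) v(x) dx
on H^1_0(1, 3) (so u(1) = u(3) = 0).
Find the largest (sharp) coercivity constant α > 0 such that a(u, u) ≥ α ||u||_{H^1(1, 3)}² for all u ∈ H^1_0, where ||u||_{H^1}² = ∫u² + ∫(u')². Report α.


α = 1

Coercivity of a(·,·) on H^1_0(1, 3) means a(u, u) ≥ α ||u||_{H^1}² for every u ∈ H^1_0.
The interval has length L = 2, and Poincaré/coercivity depend only on L. Here a(u, u) = ∫(u')² + (3)·∫u².
Here c = 3 ≥ 1, so a(u,u) = ∫(u')² + c∫u² ≥ ∫(u')² + ∫u² = ||u||_{H^1}², i.e. α = 1 works. No larger α is possible: a(u,u) ≥ α||u||_{H^1}² means (1−α)∫(u')² ≥ (α−c)∫u², and for the modes u_n = sin(nπ(x−x₀)/L) (x₀ the left endpoint) one has ∫u_n²/∫(u_n')² = (L/(nπ))² → 0, so a(u_n,u_n)/||u_n||_{H^1}² → 1. Hence the optimal constant is α = 1.
Therefore α = 1.


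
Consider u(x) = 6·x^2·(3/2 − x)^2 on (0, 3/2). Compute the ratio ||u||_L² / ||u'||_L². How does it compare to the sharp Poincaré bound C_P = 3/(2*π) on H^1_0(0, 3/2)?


||u||_L² / ||u'||_L² = sqrt(3)/4 < C_P = 3/(2*π).

u(x) = 6·x^2·(3/2 − x)^2, so u'(x) = 3*x*(2*x - 3)*(4*x - 3).
u(x) = 6·x^2·(3/2 − x)^2 vanishes at x = 0 and x = 3/2, so u ∈ H^1_0(0, 3/2). Differentiate via the product rule and integrate the resulting polynomials term by term.
  ∫_0^3/2 u² dx = ∫_0^3/2 (36*x^8 - 216*x^7 + 486*x^6 - 486*x^5 + 729*x^4/4) dx. Term by term:
    ∫_0^3/2 36*x^8 dx = 19683/128;  ∫_0^3/2 -216*x^7 dx = -177147/256;  ∫_0^3/2 486*x^6 dx = 531441/448;
    ∫_0^3/2 -486*x^5 dx = -59049/64;  ∫_0^3/2 729*x^4/4 dx = 177147/640.
  Sum: 19683/128 − 177147/256 + 531441/448 − 59049/64 + 177147/640 = 19683/8960.
  ∫_0^3/2 (u')² dx = ∫_0^3/2 (576*x^6 - 2592*x^5 + 4212*x^4 - 2916*x^3 + 729*x^2) dx. Term by term:
    ∫_0^3/2 576*x^6 dx = 19683/14;  ∫_0^3/2 -2592*x^5 dx = -19683/4;  ∫_0^3/2 4212*x^4 dx = 255879/40;
    ∫_0^3/2 -2916*x^3 dx = -59049/16;  ∫_0^3/2 729*x^2 dx = 6561/8.
  Sum: 19683/14 − 19683/4 + 255879/40 − 59049/16 + 6561/8 = 6561/560.
∫_0^3/2 u² dx = 19683/8960, so ||u||_L² = 81*sqrt(105)/560.
∫_0^3/2 (u')² dx = 6561/560, so ||u'||_L² = 81*sqrt(35)/140.
Ratio ||u||_L² / ||u'||_L² = sqrt(3)/4.
Sharp Poincaré constant on H^1_0(0, 3/2) is C_P = L/π = 3/(2*π), achieved by sin(2*π/3·x).
A polynomial bump cannot attain the sharp Poincaré constant (only the first sine eigenfunction does), so the ratio is strictly less than C_P, consistent with ||u||_L² ≤ C_P ||u'||_L².


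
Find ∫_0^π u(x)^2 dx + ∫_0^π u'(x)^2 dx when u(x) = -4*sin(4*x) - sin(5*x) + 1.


||u||_{H^1(0,π)}^2 = -4/5 + 150*π

u'(x) = -16*cos(4*x) - 5*cos(5*x).
Expand u² and (u')² and integrate term by term on (0, π), using: for integers n ≥ 1, ∫_0^π sin²(nx) dx = ∫_0^π cos²(nx) dx = π/2; for n ≠ n', ∫_0^π sin(nx)sin(n'x) dx = ∫_0^π cos(nx)cos(n'x) dx = 0; and by product-to-sum, ∫_0^π sin(nx)cos(n'x) dx = ½∫_0^π [sin((n+n')x) + sin((n−n')x)] dx, which is 0 when n+n' is even and 2n/(n²−n'²) when n+n' is odd (it need not vanish on (0, π)). For the constant mode: ∫_0^π 1 dx = π, ∫_0^π cos(nx) dx = 0, ∫_0^π sin(nx) dx = (1−(−1)^n)/n.
  u² squared terms: (1)²·∫1 dx = 1·π = π;  (-1)²·∫sin(5x)² dx = 1·π/2 = π/2;  (-4)²·∫sin(4x)² dx = 16·π/2 = 8*π.
  u² cross terms: 2·(1)·(-1)·∫1·sin(5x) dx = -2·(2/5) = -4/5;  2·(1)·(-4)·∫1·sin(4x) dx = -8·(0) = 0;  2·(-1)·(-4)·∫sin(5x)·sin(4x) dx = 8·(0) = 0.
  So ∫_0^π u² dx = π + π/2 + 8*π − 4/5 + 0 + 0 = -4/5 + 19*π/2.
  (u')² squared terms: (-16)²·∫cos(4x)² dx = 256·π/2 = 128*π;  (-5)²·∫cos(5x)² dx = 25·π/2 = 25*π/2.
  (u')² cross terms: 2·(-16)·(-5)·∫cos(4x)·cos(5x) dx = 160·(0) = 0.
  So ∫_0^π (u')² dx = 128*π + 25*π/2 + 0 = 281*π/2.
||u||_{H^1}^2 = (-4/5 + 19*π/2) + (281*π/2) = -4/5 + 150*π.


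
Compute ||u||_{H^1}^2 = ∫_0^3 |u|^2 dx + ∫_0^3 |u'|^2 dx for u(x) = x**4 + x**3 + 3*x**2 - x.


||u||_{H^1}^2 = 2547861/140

The H^1 norm (squared) on an interval (0, L) is
  ||u||_{H^1}^2 = ∫_0^L u(x)^2 dx + ∫_0^L u'(x)^2 dx.
Compute u'(x) = 4*x**3 + 3*x**2 + 6*x - 1.
Then u(x)^2 = x**8 + 2*x**7 + 7*x**6 + 4*x**5 + 7*x**4 - 6*x**3 + x**2 and u'(x)^2 = 16*x**6 + 24*x**5 + 57*x**4 + 28*x**3 + 30*x**2 - 12*x + 1.
Integrate each monomial from 0 to 3 using ∫_0^3 c·x^n dx = c·3^(n+1)/(n+1):
  ∫_0^3 u(x)^2 dx = ∫_0^3 (x^8 + 2*x^7 + 7*x^6 + 4*x^5 + 7*x^4 - 6*x^3 + x^2) dx. Term by term:
    ∫_0^3 x^8 dx = 2187;  ∫_0^3 2*x^7 dx = 6561/4;  ∫_0^3 7*x^6 dx = 2187;
    ∫_0^3 4*x^5 dx = 486;  ∫_0^3 7*x^4 dx = 1701/5;  ∫_0^3 -6*x^3 dx = -243/2;
    ∫_0^3 x^2 dx = 9.
  Sum: 2187 + 6561/4 + 2187 + 486 + 1701/5 − 243/2 + 9 = 134559/20.
  ∫_0^3 u'(x)^2 dx = ∫_0^3 (16*x^6 + 24*x^5 + 57*x^4 + 28*x^3 + 30*x^2 - 12*x + 1) dx. Term by term:
    ∫_0^3 16*x^6 dx = 34992/7;  ∫_0^3 24*x^5 dx = 2916;  ∫_0^3 57*x^4 dx = 13851/5;
    ∫_0^3 28*x^3 dx = 567;  ∫_0^3 30*x^2 dx = 270;  ∫_0^3 -12*x dx = -54;
    ∫_0^3 1 dx = 3.
  Sum: 34992/7 + 2916 + 13851/5 + 567 + 270 − 54 + 3 = 401487/35.
Adding: ||u||_{H^1}^2 = 134559/20 + 401487/35 = 2547861/140.


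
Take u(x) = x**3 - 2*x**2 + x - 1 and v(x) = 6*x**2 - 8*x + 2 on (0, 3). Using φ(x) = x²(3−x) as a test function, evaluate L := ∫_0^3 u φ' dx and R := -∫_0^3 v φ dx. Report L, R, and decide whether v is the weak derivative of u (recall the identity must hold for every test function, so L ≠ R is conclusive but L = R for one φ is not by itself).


LHS = -621/20, RHS = -621/10. No, v is not the weak derivative of u.

u(x) = x**3 - 2*x**2 + x - 1, classical derivative u'(x) = 3*x**2 - 4*x + 1.
φ(x) = x²(3−x), so φ'(x) = 3*x*(2 - x).
Note φ(0) = φ(3) = 0, so the boundary term u·φ vanishes.
LHS = ∫_0^3 u(x) φ'(x) dx = ∫_0^3 (-3*x^5 + 12*x^4 - 15*x^3 + 9*x^2 - 6*x) dx. Term by term:
  ∫_0^3 -3*x^5 dx = -729/2;  ∫_0^3 12*x^4 dx = 2916/5;  ∫_0^3 -15*x^3 dx = -1215/4;
  ∫_0^3 9*x^2 dx = 81;  ∫_0^3 -6*x dx = -27.
Sum: -729/2 + 2916/5 − 1215/4 + 81 − 27 = -621/20.
So LHS = -621/20.
∫_0^3 v(x) φ(x) dx = ∫_0^3 (-6*x^5 + 26*x^4 - 26*x^3 + 6*x^2) dx. Term by term:
  ∫_0^3 -6*x^5 dx = -729;  ∫_0^3 26*x^4 dx = 6318/5;  ∫_0^3 -26*x^3 dx = -1053/2;
  ∫_0^3 6*x^2 dx = 54.
Sum: -729 + 6318/5 − 1053/2 + 54 = 621/10.
So RHS = -∫_0^3 v(x) φ(x) dx = -621/10.
LHS − RHS = 621/20 ≠ 0, so the identity fails.
(For a valid weak derivative the identity must hold for EVERY test function, in particular this one. The failure shows v is NOT the weak derivative of u.)
Correct weak derivative would be u'(x) = 3*x**2 - 4*x + 1.


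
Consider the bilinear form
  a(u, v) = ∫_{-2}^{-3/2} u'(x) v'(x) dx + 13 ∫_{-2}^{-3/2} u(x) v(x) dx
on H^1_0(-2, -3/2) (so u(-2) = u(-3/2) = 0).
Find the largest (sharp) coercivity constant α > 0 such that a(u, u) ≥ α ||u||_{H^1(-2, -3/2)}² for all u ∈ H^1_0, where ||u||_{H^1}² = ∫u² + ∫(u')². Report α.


α = 1

Coercivity of a(·,·) on H^1_0(-2, -3/2) means a(u, u) ≥ α ||u||_{H^1}² for every u ∈ H^1_0.
The interval has length L = 1/2, and Poincaré/coercivity depend only on L. Here a(u, u) = ∫(u')² + (13)·∫u².
Here c = 13 ≥ 1, so a(u,u) = ∫(u')² + c∫u² ≥ ∫(u')² + ∫u² = ||u||_{H^1}², i.e. α = 1 works. No larger α is possible: a(u,u) ≥ α||u||_{H^1}² means (1−α)∫(u')² ≥ (α−c)∫u², and for the modes u_n = sin(nπ(x−x₀)/L) (x₀ the left endpoint) one has ∫u_n²/∫(u_n')² = (L/(nπ))² → 0, so a(u_n,u_n)/||u_n||_{H^1}² → 1. Hence the optimal constant is α = 1.
Therefore α = 1.


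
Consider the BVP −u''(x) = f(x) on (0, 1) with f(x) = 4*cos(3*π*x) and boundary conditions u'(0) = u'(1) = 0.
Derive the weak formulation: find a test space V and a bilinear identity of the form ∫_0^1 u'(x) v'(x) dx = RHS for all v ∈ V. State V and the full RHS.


V = H^1(0, 1) (no boundary constraint on v; u is determined up to an additive constant); weak form: ∫_0^1 u'v' dx = ∫_0^1 (4*cos(3*π*x)) v dx for all v ∈ V.

Multiply both sides by a test function v and integrate from 0 to 1:
  ∫_0^1 −u''(x) v(x) dx = ∫_0^1 f(x) v(x) dx.
Integrate the LHS by parts once:
  ∫_0^1 −u'' v dx = −[u'(x) v(x)]_0^1 + ∫_0^1 u'(x) v'(x) dx.
Thus ∫_0^1 u'(x) v'(x) dx = ∫_0^1 f(x) v(x) dx + [u'(x) v(x)]_0^1.
Choose V so that boundary terms are either known or forced to vanish.
u has homogeneous Neumann: u'(0) = u'(1) = 0. So [u' v]_0^1 = 0·v(1) − 0·v(0) = 0 for any v; take V = H^1(0, 1).
Weak formulation: find u (satisfying any essential BC) such that ∫_0^1 u'(x) v'(x) dx = ∫_0^1 f v dx for all v ∈ V (homogeneous Neumann, so boundary terms vanish).
Substituting f(x) = 4*cos(3*π*x), the right-hand side is ∫_0^1 (4*cos(3*π*x)) v dx.
Compatibility check (pure Neumann): taking v ≡ 1 ∈ V gives 0 = ∫_0^1 f dx + (0) − (0), i.e. ∫_0^1 f dx must equal u'(0) − u'(1) = 0. Indeed ∫_0^1 (4*cos(3*π*x)) dx = 0, so the data are compatible. The solution is then unique only up to an additive constant (fix it e.g. by requiring ∫_0^1 u dx = 0).


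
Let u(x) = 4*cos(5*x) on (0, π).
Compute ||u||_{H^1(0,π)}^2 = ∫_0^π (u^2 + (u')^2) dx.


||u||_{H^1(0,π)}^2 = 208*π

u'(x) = -20*sin(5*x).
Expand u² and (u')² and integrate term by term on (0, π), using: for integers n ≥ 1, ∫_0^π sin²(nx) dx = ∫_0^π cos²(nx) dx = π/2; for n ≠ n', ∫_0^π sin(nx)sin(n'x) dx = ∫_0^π cos(nx)cos(n'x) dx = 0; and by product-to-sum, ∫_0^π sin(nx)cos(n'x) dx = ½∫_0^π [sin((n+n')x) + sin((n−n')x)] dx, which is 0 when n+n' is even and 2n/(n²−n'²) when n+n' is odd (it need not vanish on (0, π)).
  u² squared terms: (4)²·∫cos(5x)² dx = 16·π/2 = 8*π.
  So ∫_0^π u² dx = 8*π.
  (u')² squared terms: (-20)²·∫sin(5x)² dx = 400·π/2 = 200*π.
  So ∫_0^π (u')² dx = 200*π.
||u||_{H^1}^2 = (8*π) + (200*π) = 208*π.


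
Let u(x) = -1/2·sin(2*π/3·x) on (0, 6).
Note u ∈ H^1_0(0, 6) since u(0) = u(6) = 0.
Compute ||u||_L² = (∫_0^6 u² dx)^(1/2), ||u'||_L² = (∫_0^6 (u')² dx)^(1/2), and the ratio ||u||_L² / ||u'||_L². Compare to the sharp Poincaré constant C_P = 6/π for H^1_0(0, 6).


||u||_L² / ||u'||_L² = 3/(2*π) < C_P = 6/π.

u(x) = -1/2·sin(2*π/3·x), so u'(x) = -π*cos(2*π*x/3)/3.
Writing u(x) = A·sin(kπx/L) with A = -1/2 and k = 4, use ∫_0^L sin²(kπx/L) dx = L/2 and ∫_0^L cos²(kπx/L) dx = L/2.
u² = 1/4·sin²(2*π/3·x) and (u')² = π^2/9·cos²(2*π/3·x), and each of sin², cos² integrates to L/2 = 3 over (0, 6).
∫_0^6 u² dx = 3/4, so ||u||_L² = sqrt(3)/2.
∫_0^6 (u')² dx = π^2/3, so ||u'||_L² = sqrt(3)*π/3.
Ratio ||u||_L² / ||u'||_L² = 3/(2*π).
Sharp Poincaré constant on H^1_0(0, 6) is C_P = L/π = 6/π, achieved by sin(π/6·x).
This is the k = 4 harmonic; the ratio L/(kπ) is strictly less than C_P = L/π, consistent with the sharp inequality ||u||_L² ≤ C_P ||u'||_L².


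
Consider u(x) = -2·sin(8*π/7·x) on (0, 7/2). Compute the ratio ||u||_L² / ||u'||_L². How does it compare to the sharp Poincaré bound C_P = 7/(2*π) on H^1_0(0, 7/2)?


||u||_L² / ||u'||_L² = 7/(8*π) < C_P = 7/(2*π).

u(x) = -2·sin(8*π/7·x), so u'(x) = -16*π*cos(8*π*x/7)/7.
Writing u(x) = A·sin(kπx/L) with A = -2 and k = 4, use ∫_0^L sin²(kπx/L) dx = L/2 and ∫_0^L cos²(kπx/L) dx = L/2.
u² = 4·sin²(8*π/7·x) and (u')² = 256*π^2/49·cos²(8*π/7·x), and each of sin², cos² integrates to L/2 = 7/4 over (0, 7/2).
∫_0^7/2 u² dx = 7, so ||u||_L² = sqrt(7).
∫_0^7/2 (u')² dx = 64*π^2/7, so ||u'||_L² = 8*sqrt(7)*π/7.
Ratio ||u||_L² / ||u'||_L² = 7/(8*π).
Sharp Poincaré constant on H^1_0(0, 7/2) is C_P = L/π = 7/(2*π), achieved by sin(2*π/7·x).
This is the k = 4 harmonic; the ratio L/(kπ) is strictly less than C_P = L/π, consistent with the sharp inequality ||u||_L² ≤ C_P ||u'||_L².


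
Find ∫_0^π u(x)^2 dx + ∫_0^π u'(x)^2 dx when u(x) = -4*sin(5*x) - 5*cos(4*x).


||u||_{H^1(0,π)}^2 = 6800/9 + 841*π/2

u'(x) = 20*sin(4*x) - 20*cos(5*x).
Expand u² and (u')² and integrate term by term on (0, π), using: for integers n ≥ 1, ∫_0^π sin²(nx) dx = ∫_0^π cos²(nx) dx = π/2; for n ≠ n', ∫_0^π sin(nx)sin(n'x) dx = ∫_0^π cos(nx)cos(n'x) dx = 0; and by product-to-sum, ∫_0^π sin(nx)cos(n'x) dx = ½∫_0^π [sin((n+n')x) + sin((n−n')x)] dx, which is 0 when n+n' is even and 2n/(n²−n'²) when n+n' is odd (it need not vanish on (0, π)).
  u² squared terms: (-5)²·∫cos(4x)² dx = 25·π/2 = 25*π/2;  (-4)²·∫sin(5x)² dx = 16·π/2 = 8*π.
  u² cross terms: 2·(-5)·(-4)·∫cos(4x)·sin(5x) dx = 40·(10/9) = 400/9.
  So ∫_0^π u² dx = 25*π/2 + 8*π + 400/9 = 400/9 + 41*π/2.
  (u')² squared terms: (-20)²·∫cos(5x)² dx = 400·π/2 = 200*π;  (20)²·∫sin(4x)² dx = 400·π/2 = 200*π.
  (u')² cross terms: 2·(-20)·(20)·∫cos(5x)·sin(4x) dx = -800·(-8/9) = 6400/9.
  So ∫_0^π (u')² dx = 200*π + 200*π + 6400/9 = 6400/9 + 400*π.
||u||_{H^1}^2 = (400/9 + 41*π/2) + (6400/9 + 400*π) = 6800/9 + 841*π/2.


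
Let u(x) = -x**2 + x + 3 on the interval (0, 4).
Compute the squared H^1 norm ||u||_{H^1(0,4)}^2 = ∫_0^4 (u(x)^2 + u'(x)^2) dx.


||u||_{H^1}^2 = 1672/15

The H^1 norm (squared) on an interval (0, L) is
  ||u||_{H^1}^2 = ∫_0^L u(x)^2 dx + ∫_0^L u'(x)^2 dx.
Compute u'(x) = 1 - 2*x.
Then u(x)^2 = x**4 - 2*x**3 - 5*x**2 + 6*x + 9 and u'(x)^2 = 4*x**2 - 4*x + 1.
Integrate each monomial from 0 to 4 using ∫_0^4 c·x^n dx = c·4^(n+1)/(n+1):
  ∫_0^4 u(x)^2 dx = ∫_0^4 (x^4 - 2*x^3 - 5*x^2 + 6*x + 9) dx. Term by term:
    ∫_0^4 x^4 dx = 1024/5;  ∫_0^4 -2*x^3 dx = -128;  ∫_0^4 -5*x^2 dx = -320/3;
    ∫_0^4 6*x dx = 48;  ∫_0^4 9 dx = 36.
  Sum: 1024/5 − 128 − 320/3 + 48 + 36 = 812/15.
  ∫_0^4 u'(x)^2 dx = ∫_0^4 (4*x^2 - 4*x + 1) dx. Term by term:
    ∫_0^4 4*x^2 dx = 256/3;  ∫_0^4 -4*x dx = -32;  ∫_0^4 1 dx = 4.
  Sum: 256/3 − 32 + 4 = 172/3.
Adding: ||u||_{H^1}^2 = 812/15 + 172/3 = 1672/15.


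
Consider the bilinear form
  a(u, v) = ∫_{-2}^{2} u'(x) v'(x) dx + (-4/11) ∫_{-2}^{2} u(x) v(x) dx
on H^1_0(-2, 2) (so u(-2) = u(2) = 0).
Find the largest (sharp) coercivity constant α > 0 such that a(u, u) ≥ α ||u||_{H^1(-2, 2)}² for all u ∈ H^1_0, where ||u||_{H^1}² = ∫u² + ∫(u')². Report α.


α = (-64/11 + π^2)/(π^2 + 16)

Coercivity of a(·,·) on H^1_0(-2, 2) means a(u, u) ≥ α ||u||_{H^1}² for every u ∈ H^1_0.
The interval has length L = 4, and Poincaré/coercivity depend only on L. Here a(u, u) = ∫(u')² + (-4/11)·∫u².
Here c = -4/11 < 0 with |c| < (π/L)² = π^2/16, so coercivity still holds. The condition a(u,u) ≥ α||u||_{H^1}² reads (1−α)∫(u')² ≥ (α−c)∫u². Any admissible α is ≤ 1 (rapidly oscillating u have ∫u²/∫(u')² → 0), and α = 1 would force 0 ≥ (1−c)∫u², impossible since c < 1; so 1−α > 0. By the sharp Poincaré inequality on H^1_0 of an interval of length L, ∫(u')² ≥ (π/L)²∫u² with equality for the first sine mode sin(π(x−x₀)/L) (x₀ the left endpoint), so the inequality holds for all u iff (1−α)(π/L)² ≥ α − c, i.e. α ≤ ((π/L)² + c)/((π/L)² + 1) = (1 + c(L/π)²)/(1 + (L/π)²). (Direct route, valid since c ≤ 0: Poincaré gives c∫u² ≥ c(L/π)²∫(u')², so a(u,u) ≥ (1 + c(L/π)²)∫(u')², while ||u||_{H^1}² ≤ (1 + (L/π)²)∫(u')²; dividing yields the same α.) With (π/L)² = π^2/16 and c = -4/11, the largest admissible constant is α = ((π/L)² + c)/((π/L)² + 1).
Simplifying, α = (-64/11 + π^2)/(π^2 + 16).


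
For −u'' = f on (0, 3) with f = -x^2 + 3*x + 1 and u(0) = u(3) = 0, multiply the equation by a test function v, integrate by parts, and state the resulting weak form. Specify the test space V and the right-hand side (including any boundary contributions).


V = H^1_0(0, 3) (so v(0) = v(3) = 0); weak form: ∫_0^3 u'v' dx = ∫_0^3 (-x^2 + 3*x + 1) v dx for all v ∈ V.

Multiply both sides by a test function v and integrate from 0 to 3:
  ∫_0^3 −u''(x) v(x) dx = ∫_0^3 f(x) v(x) dx.
Integrate the LHS by parts once:
  ∫_0^3 −u'' v dx = −[u'(x) v(x)]_0^3 + ∫_0^3 u'(x) v'(x) dx.
Thus ∫_0^3 u'(x) v'(x) dx = ∫_0^3 f(x) v(x) dx + [u'(x) v(x)]_0^3.
Choose V so that boundary terms are either known or forced to vanish.
u is Dirichlet: u(0) = u(3) = 0. Let V = H^1_0(0, 3); then v(0) = v(3) = 0, and [u' v]_0^3 = 0.
Weak formulation: find u (satisfying any essential BC) such that ∫_0^3 u'(x) v'(x) dx = ∫_0^3 f v dx for all v ∈ V.
Substituting f(x) = -x^2 + 3*x + 1, the right-hand side is ∫_0^3 (-x^2 + 3*x + 1) v dx.


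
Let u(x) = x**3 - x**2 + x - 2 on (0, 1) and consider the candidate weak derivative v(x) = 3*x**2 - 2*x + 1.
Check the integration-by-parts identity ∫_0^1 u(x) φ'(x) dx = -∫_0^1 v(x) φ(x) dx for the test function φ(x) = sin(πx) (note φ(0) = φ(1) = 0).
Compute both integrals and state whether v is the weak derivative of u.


LHS = -3/π + 12/π^3, RHS = -3/π + 12/π^3. Yes, v = u' weakly.

u(x) = x**3 - x**2 + x - 2, classical derivative u'(x) = 3*x**2 - 2*x + 1.
φ(x) = sin(πx), so φ'(x) = π*cos(π*x).
Note φ(0) = φ(1) = 0, so the boundary term u·φ vanishes.
LHS = ∫_0^1 u(x) φ'(x) dx = ∫_0^1 (π*x^3*cos(π*x) - π*x^2*cos(π*x) + π*x*cos(π*x) - 2*π*cos(π*x)) dx. Term by term:
  ∫_0^1 -2*π*cos(π*x) dx = 0;  ∫_0^1 π*x*cos(π*x) dx = -2/π;  ∫_0^1 π*x^3*cos(π*x) dx = -3/π + 12/π^3;
  ∫_0^1 -π*x^2*cos(π*x) dx = 2/π.
Sum: 0 − 2/π + -3/π + 12/π^3 + 2/π = -3/π + 12/π^3.
So LHS = -3/π + 12/π^3.
∫_0^1 v(x) φ(x) dx = ∫_0^1 (3*x^2*sin(π*x) - 2*x*sin(π*x) + sin(π*x)) dx. Term by term:
  ∫_0^1 -2*x*sin(π*x) dx = -2/π;  ∫_0^1 3*x^2*sin(π*x) dx = -12/π^3 + 3/π;  ∫_0^1 sin(π*x) dx = 2/π.
Sum: -2/π + -12/π^3 + 3/π + 2/π = -12/π^3 + 3/π.
So RHS = -∫_0^1 v(x) φ(x) dx = -3/π + 12/π^3.
LHS = RHS, so the identity holds for this test φ.
Moreover u is smooth here and v(x) = u'(x) = 3*x**2 - 2*x + 1 pointwise, so the identity holds for every test function. Hence v is the weak derivative of u.


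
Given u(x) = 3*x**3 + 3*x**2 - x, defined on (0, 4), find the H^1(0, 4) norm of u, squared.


||u||_{H^1}^2 = 6026756/105

The H^1 norm (squared) on an interval (0, L) is
  ||u||_{H^1}^2 = ∫_0^L u(x)^2 dx + ∫_0^L u'(x)^2 dx.
Compute u'(x) = 9*x**2 + 6*x - 1.
Then u(x)^2 = 9*x**6 + 18*x**5 + 3*x**4 - 6*x**3 + x**2 and u'(x)^2 = 81*x**4 + 108*x**3 + 18*x**2 - 12*x + 1.
Integrate each monomial from 0 to 4 using ∫_0^4 c·x^n dx = c·4^(n+1)/(n+1):
  ∫_0^4 u(x)^2 dx = ∫_0^4 (9*x^6 + 18*x^5 + 3*x^4 - 6*x^3 + x^2) dx. Term by term:
    ∫_0^4 9*x^6 dx = 147456/7;  ∫_0^4 18*x^5 dx = 12288;  ∫_0^4 3*x^4 dx = 3072/5;
    ∫_0^4 -6*x^3 dx = -384;  ∫_0^4 x^2 dx = 64/3.
  Sum: 147456/7 + 12288 + 3072/5 − 384 + 64/3 = 3528512/105.
  ∫_0^4 u'(x)^2 dx = ∫_0^4 (81*x^4 + 108*x^3 + 18*x^2 - 12*x + 1) dx. Term by term:
    ∫_0^4 81*x^4 dx = 82944/5;  ∫_0^4 108*x^3 dx = 6912;  ∫_0^4 18*x^2 dx = 384;
    ∫_0^4 -12*x dx = -96;  ∫_0^4 1 dx = 4.
  Sum: 82944/5 + 6912 + 384 − 96 + 4 = 118964/5.
Adding: ||u||_{H^1}^2 = 3528512/105 + 118964/5 = 6026756/105.


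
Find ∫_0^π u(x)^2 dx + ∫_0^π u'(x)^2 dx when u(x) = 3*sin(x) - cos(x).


||u||_{H^1(0,π)}^2 = 10*π

u'(x) = sin(x) + 3*cos(x).
Expand u² and (u')² and integrate term by term on (0, π), using: for integers n ≥ 1, ∫_0^π sin²(nx) dx = ∫_0^π cos²(nx) dx = π/2; for n ≠ n', ∫_0^π sin(nx)sin(n'x) dx = ∫_0^π cos(nx)cos(n'x) dx = 0; and by product-to-sum, ∫_0^π sin(nx)cos(n'x) dx = ½∫_0^π [sin((n+n')x) + sin((n−n')x)] dx, which is 0 when n+n' is even and 2n/(n²−n'²) when n+n' is odd (it need not vanish on (0, π)).
  u² squared terms: (-1)²·∫cos(x)² dx = 1·π/2 = π/2;  (3)²·∫sin(x)² dx = 9·π/2 = 9*π/2.
  u² cross terms: 2·(-1)·(3)·∫cos(x)·sin(x) dx = -6·(0) = 0.
  So ∫_0^π u² dx = π/2 + 9*π/2 + 0 = 5*π.
  (u')² squared terms: (3)²·∫cos(x)² dx = 9·π/2 = 9*π/2;  (1)²·∫sin(x)² dx = 1·π/2 = π/2.
  (u')² cross terms: 2·(3)·(1)·∫cos(x)·sin(x) dx = 6·(0) = 0.
  So ∫_0^π (u')² dx = 9*π/2 + π/2 + 0 = 5*π.
||u||_{H^1}^2 = (5*π) + (5*π) = 10*π.


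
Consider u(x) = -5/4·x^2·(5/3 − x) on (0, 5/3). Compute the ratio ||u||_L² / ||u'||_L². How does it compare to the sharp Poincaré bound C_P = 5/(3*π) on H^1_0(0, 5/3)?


||u||_L² / ||u'||_L² = 5*sqrt(14)/42 < C_P = 5/(3*π).

u(x) = -5/4·x^2·(5/3 − x), so u'(x) = 5*x*(9*x - 10)/12.
u(x) = -5/4·x^2·(5/3 − x) vanishes at x = 0 and x = 5/3, so u ∈ H^1_0(0, 5/3). Differentiate via the product rule and integrate the resulting polynomials term by term.
  ∫_0^5/3 u² dx = ∫_0^5/3 (25*x^6/16 - 125*x^5/24 + 625*x^4/144) dx. Term by term:
    ∫_0^5/3 25*x^6/16 dx = 1953125/244944;  ∫_0^5/3 -125*x^5/24 dx = -1953125/104976;  ∫_0^5/3 625*x^4/144 dx = 390625/34992.
  Sum: 1953125/244944 − 1953125/104976 + 390625/34992 = 390625/734832.
  ∫_0^5/3 (u')² dx = ∫_0^5/3 (225*x^4/16 - 125*x^3/4 + 625*x^2/36) dx. Term by term:
    ∫_0^5/3 225*x^4/16 dx = 15625/432;  ∫_0^5/3 -125*x^3/4 dx = -78125/1296;  ∫_0^5/3 625*x^2/36 dx = 78125/2916.
  Sum: 15625/432 − 78125/1296 + 78125/2916 = 15625/5832.
∫_0^5/3 u² dx = 390625/734832, so ||u||_L² = 625*sqrt(7)/2268.
∫_0^5/3 (u')² dx = 15625/5832, so ||u'||_L² = 125*sqrt(2)/108.
Ratio ||u||_L² / ||u'||_L² = 5*sqrt(14)/42.
Sharp Poincaré constant on H^1_0(0, 5/3) is C_P = L/π = 5/(3*π), achieved by sin(3*π/5·x).
A polynomial bump cannot attain the sharp Poincaré constant (only the first sine eigenfunction does), so the ratio is strictly less than C_P, consistent with ||u||_L² ≤ C_P ||u'||_L².


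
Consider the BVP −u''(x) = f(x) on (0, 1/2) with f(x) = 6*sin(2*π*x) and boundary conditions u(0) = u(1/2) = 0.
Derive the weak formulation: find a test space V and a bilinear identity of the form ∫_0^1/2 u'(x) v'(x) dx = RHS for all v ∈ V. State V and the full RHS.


V = H^1_0(0, 1/2) (so v(0) = v(1/2) = 0); weak form: ∫_0^1/2 u'v' dx = ∫_0^1/2 (6*sin(2*π*x)) v dx for all v ∈ V.

Multiply both sides by a test function v and integrate from 0 to 1/2:
  ∫_0^1/2 −u''(x) v(x) dx = ∫_0^1/2 f(x) v(x) dx.
Integrate the LHS by parts once:
  ∫_0^1/2 −u'' v dx = −[u'(x) v(x)]_0^1/2 + ∫_0^1/2 u'(x) v'(x) dx.
Thus ∫_0^1/2 u'(x) v'(x) dx = ∫_0^1/2 f(x) v(x) dx + [u'(x) v(x)]_0^1/2.
Choose V so that boundary terms are either known or forced to vanish.
u is Dirichlet: u(0) = u(1/2) = 0. Let V = H^1_0(0, 1/2); then v(0) = v(1/2) = 0, and [u' v]_0^1/2 = 0.
Weak formulation: find u (satisfying any essential BC) such that ∫_0^1/2 u'(x) v'(x) dx = ∫_0^1/2 f v dx for all v ∈ V.
Substituting f(x) = 6*sin(2*π*x), the right-hand side is ∫_0^1/2 (6*sin(2*π*x)) v dx.


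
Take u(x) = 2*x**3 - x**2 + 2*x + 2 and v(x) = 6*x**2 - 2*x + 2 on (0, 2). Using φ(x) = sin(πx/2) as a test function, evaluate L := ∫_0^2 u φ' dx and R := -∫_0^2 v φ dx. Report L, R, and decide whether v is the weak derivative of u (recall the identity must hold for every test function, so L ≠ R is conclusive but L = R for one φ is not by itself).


LHS = -48/π + 192/π^3, RHS = -48/π + 192/π^3. Yes, v = u' weakly.

u(x) = 2*x**3 - x**2 + 2*x + 2, classical derivative u'(x) = 6*x**2 - 2*x + 2.
φ(x) = sin(πx/2), so φ'(x) = π*cos(π*x/2)/2.
Note φ(0) = φ(2) = 0, so the boundary term u·φ vanishes.
LHS = ∫_0^2 u(x) φ'(x) dx = ∫_0^2 (π*x^3*cos(π*x/2) - π*x^2*cos(π*x/2)/2 + π*x*cos(π*x/2) + π*cos(π*x/2)) dx. Term by term:
  ∫_0^2 π*cos(π*x/2) dx = 0;  ∫_0^2 π*x*cos(π*x/2) dx = -8/π;  ∫_0^2 π*x^3*cos(π*x/2) dx = -48/π + 192/π^3;
  ∫_0^2 -π*x^2*cos(π*x/2)/2 dx = 8/π.
Sum: 0 − 8/π + -48/π + 192/π^3 + 8/π = -48/π + 192/π^3.
So LHS = -48/π + 192/π^3.
∫_0^2 v(x) φ(x) dx = ∫_0^2 (6*x^2*sin(π*x/2) - 2*x*sin(π*x/2) + 2*sin(π*x/2)) dx. Term by term:
  ∫_0^2 2*sin(π*x/2) dx = 8/π;  ∫_0^2 -2*x*sin(π*x/2) dx = -8/π;  ∫_0^2 6*x^2*sin(π*x/2) dx = -192/π^3 + 48/π.
Sum: 8/π − 8/π + -192/π^3 + 48/π = -192/π^3 + 48/π.
So RHS = -∫_0^2 v(x) φ(x) dx = -48/π + 192/π^3.
LHS = RHS, so the identity holds for this test φ.
Moreover u is smooth here and v(x) = u'(x) = 6*x**2 - 2*x + 2 pointwise, so the identity holds for every test function. Hence v is the weak derivative of u.


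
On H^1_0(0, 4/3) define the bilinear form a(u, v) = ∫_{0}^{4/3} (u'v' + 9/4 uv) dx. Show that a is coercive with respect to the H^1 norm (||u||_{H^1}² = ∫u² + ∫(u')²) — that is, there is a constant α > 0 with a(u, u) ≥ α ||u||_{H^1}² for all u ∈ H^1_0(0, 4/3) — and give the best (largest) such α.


α = 1

Coercivity of a(·,·) on H^1_0(0, 4/3) means a(u, u) ≥ α ||u||_{H^1}² for every u ∈ H^1_0.
The interval has length L = 4/3, and Poincaré/coercivity depend only on L. Here a(u, u) = ∫(u')² + (9/4)·∫u².
Here c = 9/4 ≥ 1, so a(u,u) = ∫(u')² + c∫u² ≥ ∫(u')² + ∫u² = ||u||_{H^1}², i.e. α = 1 works. No larger α is possible: a(u,u) ≥ α||u||_{H^1}² means (1−α)∫(u')² ≥ (α−c)∫u², and for the modes u_n = sin(nπ(x−x₀)/L) (x₀ the left endpoint) one has ∫u_n²/∫(u_n')² = (L/(nπ))² → 0, so a(u_n,u_n)/||u_n||_{H^1}² → 1. Hence the optimal constant is α = 1.
Therefore α = 1.


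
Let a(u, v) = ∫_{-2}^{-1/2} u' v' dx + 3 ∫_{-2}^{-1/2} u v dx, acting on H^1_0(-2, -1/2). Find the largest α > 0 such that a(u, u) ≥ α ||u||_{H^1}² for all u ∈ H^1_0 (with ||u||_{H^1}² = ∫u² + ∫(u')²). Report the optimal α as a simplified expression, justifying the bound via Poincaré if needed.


α = 1

Coercivity of a(·,·) on H^1_0(-2, -1/2) means a(u, u) ≥ α ||u||_{H^1}² for every u ∈ H^1_0.
The interval has length L = 3/2, and Poincaré/coercivity depend only on L. Here a(u, u) = ∫(u')² + (3)·∫u².
Here c = 3 ≥ 1, so a(u,u) = ∫(u')² + c∫u² ≥ ∫(u')² + ∫u² = ||u||_{H^1}², i.e. α = 1 works. No larger α is possible: a(u,u) ≥ α||u||_{H^1}² means (1−α)∫(u')² ≥ (α−c)∫u², and for the modes u_n = sin(nπ(x−x₀)/L) (x₀ the left endpoint) one has ∫u_n²/∫(u_n')² = (L/(nπ))² → 0, so a(u_n,u_n)/||u_n||_{H^1}² → 1. Hence the optimal constant is α = 1.
Therefore α = 1.


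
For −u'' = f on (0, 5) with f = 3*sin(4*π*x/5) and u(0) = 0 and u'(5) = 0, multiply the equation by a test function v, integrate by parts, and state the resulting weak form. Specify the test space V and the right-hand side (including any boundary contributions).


V = {v ∈ H^1(0, 5) : v(0) = 0} (test functions vanish at x = 0 where u is specified); weak form: ∫_0^5 u'v' dx = ∫_0^5 (3*sin(4*π*x/5)) v dx for all v ∈ V.

Multiply both sides by a test function v and integrate from 0 to 5:
  ∫_0^5 −u''(x) v(x) dx = ∫_0^5 f(x) v(x) dx.
Integrate the LHS by parts once:
  ∫_0^5 −u'' v dx = −[u'(x) v(x)]_0^5 + ∫_0^5 u'(x) v'(x) dx.
Thus ∫_0^5 u'(x) v'(x) dx = ∫_0^5 f(x) v(x) dx + [u'(x) v(x)]_0^5.
Choose V so that boundary terms are either known or forced to vanish.
Mixed BC: u(0) = 0 (Dirichlet) and u'(5) = 0 (Neumann). Define V = {v ∈ H^1(0, 5) : v(0) = 0}. Then [u' v]_0^5 = u'(5)·v(5) − u'(0)·0 = 0.
Weak formulation: find u (satisfying any essential BC) such that ∫_0^5 u'(x) v'(x) dx = ∫_0^5 f v dx for all v ∈ V (Dirichlet at 0 absorbed into V; the Neumann datum at x = 5 is zero, so no boundary term remains).
Substituting f(x) = 3*sin(4*π*x/5), the right-hand side is ∫_0^5 (3*sin(4*π*x/5)) v dx.


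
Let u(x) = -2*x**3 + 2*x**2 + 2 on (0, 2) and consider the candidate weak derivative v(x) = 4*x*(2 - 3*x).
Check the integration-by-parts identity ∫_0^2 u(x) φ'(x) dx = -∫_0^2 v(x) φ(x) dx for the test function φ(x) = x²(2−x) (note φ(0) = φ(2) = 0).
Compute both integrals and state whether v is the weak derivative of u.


LHS = 32/5, RHS = 64/5. No, v is not the weak derivative of u.

u(x) = -2*x**3 + 2*x**2 + 2, classical derivative u'(x) = -6*x**2 + 4*x.
φ(x) = x²(2−x), so φ'(x) = x*(4 - 3*x).
Note φ(0) = φ(2) = 0, so the boundary term u·φ vanishes.
LHS = ∫_0^2 u(x) φ'(x) dx = ∫_0^2 (6*x^5 - 14*x^4 + 8*x^3 - 6*x^2 + 8*x) dx. Term by term:
  ∫_0^2 6*x^5 dx = 64;  ∫_0^2 -14*x^4 dx = -448/5;  ∫_0^2 8*x^3 dx = 32;
  ∫_0^2 -6*x^2 dx = -16;  ∫_0^2 8*x dx = 16.
Sum: 64 − 448/5 + 32 − 16 + 16 = 32/5.
So LHS = 32/5.
∫_0^2 v(x) φ(x) dx = ∫_0^2 (12*x^5 - 32*x^4 + 16*x^3) dx. Term by term:
  ∫_0^2 12*x^5 dx = 128;  ∫_0^2 -32*x^4 dx = -1024/5;  ∫_0^2 16*x^3 dx = 64.
Sum: 128 − 1024/5 + 64 = -64/5.
So RHS = -∫_0^2 v(x) φ(x) dx = 64/5.
LHS − RHS = -32/5 ≠ 0, so the identity fails.
(For a valid weak derivative the identity must hold for EVERY test function, in particular this one. The failure shows v is NOT the weak derivative of u.)
Correct weak derivative would be u'(x) = -6*x**2 + 4*x.


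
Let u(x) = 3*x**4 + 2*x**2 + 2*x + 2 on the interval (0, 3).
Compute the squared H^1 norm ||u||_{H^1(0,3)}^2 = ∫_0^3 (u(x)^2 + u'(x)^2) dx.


||u||_{H^1}^2 = 2689437/35

The H^1 norm (squared) on an interval (0, L) is
  ||u||_{H^1}^2 = ∫_0^L u(x)^2 dx + ∫_0^L u'(x)^2 dx.
Compute u'(x) = 12*x**3 + 4*x + 2.
Then u(x)^2 = 9*x**8 + 12*x**6 + 12*x**5 + 16*x**4 + 8*x**3 + 12*x**2 + 8*x + 4 and u'(x)^2 = 144*x**6 + 96*x**4 + 48*x**3 + 16*x**2 + 16*x + 4.
Integrate each monomial from 0 to 3 using ∫_0^3 c·x^n dx = c·3^(n+1)/(n+1):
  ∫_0^3 u(x)^2 dx = ∫_0^3 (9*x^8 + 12*x^6 + 12*x^5 + 16*x^4 + 8*x^3 + 12*x^2 + 8*x + 4) dx. Term by term:
    ∫_0^3 9*x^8 dx = 19683;  ∫_0^3 12*x^6 dx = 26244/7;  ∫_0^3 12*x^5 dx = 1458;
    ∫_0^3 16*x^4 dx = 3888/5;  ∫_0^3 8*x^3 dx = 162;  ∫_0^3 12*x^2 dx = 108;
    ∫_0^3 8*x dx = 36;  ∫_0^3 4 dx = 12.
  Sum: 19683 + 26244/7 + 1458 + 3888/5 + 162 + 108 + 36 + 12 = 909501/35.
  ∫_0^3 u'(x)^2 dx = ∫_0^3 (144*x^6 + 96*x^4 + 48*x^3 + 16*x^2 + 16*x + 4) dx. Term by term:
    ∫_0^3 144*x^6 dx = 314928/7;  ∫_0^3 96*x^4 dx = 23328/5;  ∫_0^3 48*x^3 dx = 972;
    ∫_0^3 16*x^2 dx = 144;  ∫_0^3 16*x dx = 72;  ∫_0^3 4 dx = 12.
  Sum: 314928/7 + 23328/5 + 972 + 144 + 72 + 12 = 1779936/35.
Adding: ||u||_{H^1}^2 = 909501/35 + 1779936/35 = 2689437/35.


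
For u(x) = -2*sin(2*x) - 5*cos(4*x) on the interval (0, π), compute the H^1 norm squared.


||u||_{H^1(0,π)}^2 = 445*π/2

u'(x) = 20*sin(4*x) - 4*cos(2*x).
Expand u² and (u')² and integrate term by term on (0, π), using: for integers n ≥ 1, ∫_0^π sin²(nx) dx = ∫_0^π cos²(nx) dx = π/2; for n ≠ n', ∫_0^π sin(nx)sin(n'x) dx = ∫_0^π cos(nx)cos(n'x) dx = 0; and by product-to-sum, ∫_0^π sin(nx)cos(n'x) dx = ½∫_0^π [sin((n+n')x) + sin((n−n')x)] dx, which is 0 when n+n' is even and 2n/(n²−n'²) when n+n' is odd (it need not vanish on (0, π)).
  u² squared terms: (-5)²·∫cos(4x)² dx = 25·π/2 = 25*π/2;  (-2)²·∫sin(2x)² dx = 4·π/2 = 2*π.
  u² cross terms: 2·(-5)·(-2)·∫cos(4x)·sin(2x) dx = 20·(0) = 0.
  So ∫_0^π u² dx = 25*π/2 + 2*π + 0 = 29*π/2.
  (u')² squared terms: (-4)²·∫cos(2x)² dx = 16·π/2 = 8*π;  (20)²·∫sin(4x)² dx = 400·π/2 = 200*π.
  (u')² cross terms: 2·(-4)·(20)·∫cos(2x)·sin(4x) dx = -160·(0) = 0.
  So ∫_0^π (u')² dx = 8*π + 200*π + 0 = 208*π.
||u||_{H^1}^2 = (29*π/2) + (208*π) = 445*π/2.


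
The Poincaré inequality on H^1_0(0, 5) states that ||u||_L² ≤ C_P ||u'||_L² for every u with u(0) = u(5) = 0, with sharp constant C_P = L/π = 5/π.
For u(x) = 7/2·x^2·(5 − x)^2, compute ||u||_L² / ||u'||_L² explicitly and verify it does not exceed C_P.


||u||_L² / ||u'||_L² = 5*sqrt(3)/6 < C_P = 5/π.

u(x) = 7/2·x^2·(5 − x)^2, so u'(x) = 7*x*(x - 5)*(2*x - 5).
u(x) = 7/2·x^2·(5 − x)^2 vanishes at x = 0 and x = 5, so u ∈ H^1_0(0, 5). Differentiate via the product rule and integrate the resulting polynomials term by term.
  ∫_0^5 u² dx = ∫_0^5 (49*x^8/4 - 245*x^7 + 3675*x^6/2 - 6125*x^5 + 30625*x^4/4) dx. Term by term:
    ∫_0^5 49*x^8/4 dx = 95703125/36;  ∫_0^5 -245*x^7 dx = -95703125/8;  ∫_0^5 3675*x^6/2 dx = 41015625/2;
    ∫_0^5 -6125*x^5 dx = -95703125/6;  ∫_0^5 30625*x^4/4 dx = 19140625/4.
  Sum: 95703125/36 − 95703125/8 + 41015625/2 − 95703125/6 + 19140625/4 = 2734375/72.
  ∫_0^5 (u')² dx = ∫_0^5 (196*x^6 - 2940*x^5 + 15925*x^4 - 36750*x^3 + 30625*x^2) dx. Term by term:
    ∫_0^5 196*x^6 dx = 2187500;  ∫_0^5 -2940*x^5 dx = -7656250;  ∫_0^5 15925*x^4 dx = 9953125;
    ∫_0^5 -36750*x^3 dx = -11484375/2;  ∫_0^5 30625*x^2 dx = 3828125/3.
  Sum: 2187500 − 7656250 + 9953125 − 11484375/2 + 3828125/3 = 109375/6.
∫_0^5 u² dx = 2734375/72, so ||u||_L² = 625*sqrt(14)/12.
∫_0^5 (u')² dx = 109375/6, so ||u'||_L² = 125*sqrt(42)/6.
Ratio ||u||_L² / ||u'||_L² = 5*sqrt(3)/6.
Sharp Poincaré constant on H^1_0(0, 5) is C_P = L/π = 5/π, achieved by sin(π/5·x).
A polynomial bump cannot attain the sharp Poincaré constant (only the first sine eigenfunction does), so the ratio is strictly less than C_P, consistent with ||u||_L² ≤ C_P ||u'||_L².


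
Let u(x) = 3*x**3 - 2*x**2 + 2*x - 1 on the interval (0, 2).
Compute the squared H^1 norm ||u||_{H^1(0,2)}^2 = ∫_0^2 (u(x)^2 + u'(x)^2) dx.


||u||_{H^1}^2 = 15518/35

The H^1 norm (squared) on an interval (0, L) is
  ||u||_{H^1}^2 = ∫_0^L u(x)^2 dx + ∫_0^L u'(x)^2 dx.
Compute u'(x) = 9*x**2 - 4*x + 2.
Then u(x)^2 = 9*x**6 - 12*x**5 + 16*x**4 - 14*x**3 + 8*x**2 - 4*x + 1 and u'(x)^2 = 81*x**4 - 72*x**3 + 52*x**2 - 16*x + 4.
Integrate each monomial from 0 to 2 using ∫_0^2 c·x^n dx = c·2^(n+1)/(n+1):
  ∫_0^2 u(x)^2 dx = ∫_0^2 (9*x^6 - 12*x^5 + 16*x^4 - 14*x^3 + 8*x^2 - 4*x + 1) dx. Term by term:
    ∫_0^2 9*x^6 dx = 1152/7;  ∫_0^2 -12*x^5 dx = -128;  ∫_0^2 16*x^4 dx = 512/5;
    ∫_0^2 -14*x^3 dx = -56;  ∫_0^2 8*x^2 dx = 64/3;  ∫_0^2 -4*x dx = -8;
    ∫_0^2 1 dx = 2.
  Sum: 1152/7 − 128 + 512/5 − 56 + 64/3 − 8 + 2 = 10322/105.
  ∫_0^2 u'(x)^2 dx = ∫_0^2 (81*x^4 - 72*x^3 + 52*x^2 - 16*x + 4) dx. Term by term:
    ∫_0^2 81*x^4 dx = 2592/5;  ∫_0^2 -72*x^3 dx = -288;  ∫_0^2 52*x^2 dx = 416/3;
    ∫_0^2 -16*x dx = -32;  ∫_0^2 4 dx = 8.
  Sum: 2592/5 − 288 + 416/3 − 32 + 8 = 5176/15.
Adding: ||u||_{H^1}^2 = 10322/105 + 5176/15 = 15518/35.


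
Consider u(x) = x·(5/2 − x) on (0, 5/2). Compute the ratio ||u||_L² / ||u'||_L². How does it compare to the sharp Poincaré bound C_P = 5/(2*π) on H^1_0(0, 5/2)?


||u||_L² / ||u'||_L² = sqrt(10)/4 < C_P = 5/(2*π).

u(x) = x·(5/2 − x), so u'(x) = 5/2 - 2*x.
u(x) = x·(5/2 − x) vanishes at x = 0 and x = 5/2, so u ∈ H^1_0(0, 5/2). Differentiate via the product rule and integrate the resulting polynomials term by term.
  ∫_0^5/2 u² dx = ∫_0^5/2 (x^4 - 5*x^3 + 25*x^2/4) dx. Term by term:
    ∫_0^5/2 x^4 dx = 625/32;  ∫_0^5/2 -5*x^3 dx = -3125/64;  ∫_0^5/2 25*x^2/4 dx = 3125/96.
  Sum: 625/32 − 3125/64 + 3125/96 = 625/192.
  ∫_0^5/2 (u')² dx = ∫_0^5/2 (4*x^2 - 10*x + 25/4) dx. Term by term:
    ∫_0^5/2 4*x^2 dx = 125/6;  ∫_0^5/2 -10*x dx = -125/4;  ∫_0^5/2 25/4 dx = 125/8.
  Sum: 125/6 − 125/4 + 125/8 = 125/24.
∫_0^5/2 u² dx = 625/192, so ||u||_L² = 25*sqrt(3)/24.
∫_0^5/2 (u')² dx = 125/24, so ||u'||_L² = 5*sqrt(30)/12.
Ratio ||u||_L² / ||u'||_L² = sqrt(10)/4.
Sharp Poincaré constant on H^1_0(0, 5/2) is C_P = L/π = 5/(2*π), achieved by sin(2*π/5·x).
A polynomial bump cannot attain the sharp Poincaré constant (only the first sine eigenfunction does), so the ratio is strictly less than C_P, consistent with ||u||_L² ≤ C_P ||u'||_L².


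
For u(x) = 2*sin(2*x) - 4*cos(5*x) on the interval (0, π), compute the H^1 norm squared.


||u||_{H^1(0,π)}^2 = 1664/21 + 218*π

u'(x) = 20*sin(5*x) + 4*cos(2*x).
Expand u² and (u')² and integrate term by term on (0, π), using: for integers n ≥ 1, ∫_0^π sin²(nx) dx = ∫_0^π cos²(nx) dx = π/2; for n ≠ n', ∫_0^π sin(nx)sin(n'x) dx = ∫_0^π cos(nx)cos(n'x) dx = 0; and by product-to-sum, ∫_0^π sin(nx)cos(n'x) dx = ½∫_0^π [sin((n+n')x) + sin((n−n')x)] dx, which is 0 when n+n' is even and 2n/(n²−n'²) when n+n' is odd (it need not vanish on (0, π)).
  u² squared terms: (-4)²·∫cos(5x)² dx = 16·π/2 = 8*π;  (2)²·∫sin(2x)² dx = 4·π/2 = 2*π.
  u² cross terms: 2·(-4)·(2)·∫cos(5x)·sin(2x) dx = -16·(-4/21) = 64/21.
  So ∫_0^π u² dx = 8*π + 2*π + 64/21 = 64/21 + 10*π.
  (u')² squared terms: (4)²·∫cos(2x)² dx = 16·π/2 = 8*π;  (20)²·∫sin(5x)² dx = 400·π/2 = 200*π.
  (u')² cross terms: 2·(4)·(20)·∫cos(2x)·sin(5x) dx = 160·(10/21) = 1600/21.
  So ∫_0^π (u')² dx = 8*π + 200*π + 1600/21 = 1600/21 + 208*π.
||u||_{H^1}^2 = (64/21 + 10*π) + (1600/21 + 208*π) = 1664/21 + 218*π.


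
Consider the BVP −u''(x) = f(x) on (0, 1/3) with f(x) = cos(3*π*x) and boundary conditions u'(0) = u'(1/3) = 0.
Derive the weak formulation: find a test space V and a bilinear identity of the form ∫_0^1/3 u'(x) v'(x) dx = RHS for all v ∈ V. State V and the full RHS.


V = H^1(0, 1/3) (no boundary constraint on v; u is determined up to an additive constant); weak form: ∫_0^1/3 u'v' dx = ∫_0^1/3 (cos(3*π*x)) v dx for all v ∈ V.

Multiply both sides by a test function v and integrate from 0 to 1/3:
  ∫_0^1/3 −u''(x) v(x) dx = ∫_0^1/3 f(x) v(x) dx.
Integrate the LHS by parts once:
  ∫_0^1/3 −u'' v dx = −[u'(x) v(x)]_0^1/3 + ∫_0^1/3 u'(x) v'(x) dx.
Thus ∫_0^1/3 u'(x) v'(x) dx = ∫_0^1/3 f(x) v(x) dx + [u'(x) v(x)]_0^1/3.
Choose V so that boundary terms are either known or forced to vanish.
u has homogeneous Neumann: u'(0) = u'(1/3) = 0. So [u' v]_0^1/3 = 0·v(1/3) − 0·v(0) = 0 for any v; take V = H^1(0, 1/3).
Weak formulation: find u (satisfying any essential BC) such that ∫_0^1/3 u'(x) v'(x) dx = ∫_0^1/3 f v dx for all v ∈ V (homogeneous Neumann, so boundary terms vanish).
Substituting f(x) = cos(3*π*x), the right-hand side is ∫_0^1/3 (cos(3*π*x)) v dx.
Compatibility check (pure Neumann): taking v ≡ 1 ∈ V gives 0 = ∫_0^1/3 f dx + (0) − (0), i.e. ∫_0^1/3 f dx must equal u'(0) − u'(1/3) = 0. Indeed ∫_0^1/3 (cos(3*π*x)) dx = 0, so the data are compatible. The solution is then unique only up to an additive constant (fix it e.g. by requiring ∫_0^1/3 u dx = 0).
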